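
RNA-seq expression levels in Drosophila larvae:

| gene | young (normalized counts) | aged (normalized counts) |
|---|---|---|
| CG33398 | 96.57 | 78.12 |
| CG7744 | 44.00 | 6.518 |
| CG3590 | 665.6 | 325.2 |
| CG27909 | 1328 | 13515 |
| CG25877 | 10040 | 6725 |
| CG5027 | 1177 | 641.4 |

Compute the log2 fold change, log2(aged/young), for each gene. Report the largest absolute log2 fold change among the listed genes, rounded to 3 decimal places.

log2(78.12/96.57) = -0.306  (CG33398)
log2(6.518/44.00) = -2.755  (CG7744)
log2(325.2/665.6) = -1.033  (CG3590)
log2(13515/1328) = 3.347  (CG27909)
log2(6725/10040) = -0.578  (CG25877)
log2(641.4/1177) = -0.876  (CG5027)
The largest magnitude belongs to CG27909.

3.347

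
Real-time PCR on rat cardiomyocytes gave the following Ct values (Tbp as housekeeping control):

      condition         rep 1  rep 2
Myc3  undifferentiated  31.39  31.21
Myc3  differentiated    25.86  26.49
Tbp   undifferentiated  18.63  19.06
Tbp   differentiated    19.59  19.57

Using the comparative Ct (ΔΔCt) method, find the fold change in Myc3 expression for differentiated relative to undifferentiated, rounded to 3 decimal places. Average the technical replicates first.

Mean Ct: Myc3 undifferentiated 31.300; Myc3 differentiated 26.175; Tbp undifferentiated 18.845; Tbp differentiated 19.580
ΔCt(undifferentiated) = 31.300 − 18.845 = 12.455
ΔCt(differentiated) = 26.175 − 19.580 = 6.595
ΔΔCt = 6.595 − 12.455 = -5.860
Fold change = 2^(−(-5.860)) = 2^5.860 = 58.0812

58.081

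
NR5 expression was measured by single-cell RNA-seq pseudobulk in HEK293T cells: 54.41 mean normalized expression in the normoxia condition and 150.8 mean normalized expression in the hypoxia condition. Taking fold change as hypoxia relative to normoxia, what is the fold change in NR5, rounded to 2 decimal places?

2.77

Fold change = 150.8 / 54.41 = 2.772
NR5 is upregulated.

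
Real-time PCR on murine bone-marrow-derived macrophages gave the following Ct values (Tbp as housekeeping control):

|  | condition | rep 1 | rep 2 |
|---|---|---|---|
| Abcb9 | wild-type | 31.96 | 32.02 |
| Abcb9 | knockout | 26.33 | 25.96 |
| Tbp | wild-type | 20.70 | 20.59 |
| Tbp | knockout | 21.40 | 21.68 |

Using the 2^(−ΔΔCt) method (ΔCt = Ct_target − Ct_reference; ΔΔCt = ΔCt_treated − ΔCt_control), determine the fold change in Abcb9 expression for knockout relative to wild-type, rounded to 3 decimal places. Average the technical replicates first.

Mean Ct: Abcb9 wild-type 31.990; Abcb9 knockout 26.145; Tbp wild-type 20.645; Tbp knockout 21.540
ΔCt(wild-type) = 31.990 − 20.645 = 11.345
ΔCt(knockout) = 26.145 − 21.540 = 4.605
ΔΔCt = 4.605 − 11.345 = -6.740
Fold change = 2^(−(-6.740)) = 2^6.740 = 106.8913

106.891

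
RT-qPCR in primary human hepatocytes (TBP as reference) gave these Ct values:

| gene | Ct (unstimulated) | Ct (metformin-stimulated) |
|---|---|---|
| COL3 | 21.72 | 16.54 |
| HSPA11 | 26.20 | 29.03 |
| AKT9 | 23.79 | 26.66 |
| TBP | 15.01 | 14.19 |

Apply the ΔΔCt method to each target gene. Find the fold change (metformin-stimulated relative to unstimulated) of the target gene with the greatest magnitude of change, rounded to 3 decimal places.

COL3: ΔΔCt = (16.54−14.19) − (21.72−15.01) = 2.35 − 6.71 = -4.36; fold change = 2^4.36 = 20.535
HSPA11: ΔΔCt = (29.03−14.19) − (26.20−15.01) = 14.84 − 11.19 = 3.65; fold change = 2^-3.65 = 0.080
AKT9: ΔΔCt = (26.66−14.19) − (23.79−15.01) = 12.47 − 8.78 = 3.69; fold change = 2^-3.69 = 0.077
COL3 has the largest |ΔΔCt| = 4.36.

20.535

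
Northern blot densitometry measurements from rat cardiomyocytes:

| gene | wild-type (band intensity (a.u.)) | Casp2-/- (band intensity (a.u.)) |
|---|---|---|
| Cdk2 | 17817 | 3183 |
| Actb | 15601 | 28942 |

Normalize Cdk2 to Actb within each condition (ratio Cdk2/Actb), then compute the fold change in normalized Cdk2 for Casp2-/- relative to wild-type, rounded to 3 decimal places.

Cdk2/Actb (wild-type) = 17817 / 15601 = 1.142
Cdk2/Actb (Casp2-/-) = 3183 / 28942 = 0.10998
Fold change = 0.10998 / 1.142 = 0.0963

0.096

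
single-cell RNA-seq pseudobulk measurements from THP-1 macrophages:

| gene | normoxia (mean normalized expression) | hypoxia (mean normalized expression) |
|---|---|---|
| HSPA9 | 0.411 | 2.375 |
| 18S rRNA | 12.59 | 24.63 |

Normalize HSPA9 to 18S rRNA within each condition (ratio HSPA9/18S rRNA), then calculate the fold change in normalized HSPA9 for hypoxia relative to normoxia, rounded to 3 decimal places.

2.954

HSPA9/18S rRNA (normoxia) = 0.411 / 12.59 = 0.032645
HSPA9/18S rRNA (hypoxia) = 2.375 / 24.63 = 0.096427
Fold change = 0.096427 / 0.032645 = 2.9538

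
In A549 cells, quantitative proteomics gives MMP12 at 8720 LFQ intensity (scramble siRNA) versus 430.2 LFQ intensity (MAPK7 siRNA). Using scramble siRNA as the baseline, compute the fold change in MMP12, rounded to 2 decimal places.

Fold change = 430.2 / 8720 = 0.049
MMP12 is downregulated.

0.05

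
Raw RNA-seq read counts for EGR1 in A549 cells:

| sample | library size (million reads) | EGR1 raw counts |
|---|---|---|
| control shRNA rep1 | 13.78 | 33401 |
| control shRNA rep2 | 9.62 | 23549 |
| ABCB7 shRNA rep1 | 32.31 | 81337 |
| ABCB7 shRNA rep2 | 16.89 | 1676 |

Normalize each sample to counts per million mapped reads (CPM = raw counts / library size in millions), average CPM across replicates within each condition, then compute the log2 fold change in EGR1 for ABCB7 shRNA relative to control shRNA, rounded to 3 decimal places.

-0.897

CPM(control shRNA rep1) = 33401 / 13.78 = 2423.8752
CPM(control shRNA rep2) = 23549 / 9.62 = 2447.9210
CPM(ABCB7 shRNA rep1) = 81337 / 32.31 = 2517.3940
CPM(ABCB7 shRNA rep2) = 1676 / 16.89 = 99.2303
mean CPM(control shRNA) = 2435.8981; mean CPM(ABCB7 shRNA) = 1308.3122
Fold change = 1308.3122 / 2435.8981 = 0.53710
log2(0.53710) = -0.8967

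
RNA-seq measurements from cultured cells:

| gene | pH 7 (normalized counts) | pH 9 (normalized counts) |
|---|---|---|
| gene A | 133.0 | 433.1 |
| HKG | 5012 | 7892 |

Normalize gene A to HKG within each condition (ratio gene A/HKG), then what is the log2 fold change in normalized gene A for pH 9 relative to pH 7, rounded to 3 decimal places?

gene A/HKG (pH 7) = 133.0 / 5012 = 0.026536
gene A/HKG (pH 9) = 433.1 / 7892 = 0.054878
Fold change = 0.054878 / 0.026536 = 2.0680
log2(2.0680) = 1.0483

1.048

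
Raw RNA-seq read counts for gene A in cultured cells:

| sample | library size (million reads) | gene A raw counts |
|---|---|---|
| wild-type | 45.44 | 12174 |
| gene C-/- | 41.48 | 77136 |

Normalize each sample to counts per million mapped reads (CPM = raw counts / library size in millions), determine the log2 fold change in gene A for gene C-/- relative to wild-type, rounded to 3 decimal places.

2.795

CPM(wild-type) = 12174 / 45.44 = 267.9137
CPM(gene C-/-) = 77136 / 41.48 = 1859.5950
Fold change = 1859.5950 / 267.9137 = 6.94102
log2(6.94102) = 2.7951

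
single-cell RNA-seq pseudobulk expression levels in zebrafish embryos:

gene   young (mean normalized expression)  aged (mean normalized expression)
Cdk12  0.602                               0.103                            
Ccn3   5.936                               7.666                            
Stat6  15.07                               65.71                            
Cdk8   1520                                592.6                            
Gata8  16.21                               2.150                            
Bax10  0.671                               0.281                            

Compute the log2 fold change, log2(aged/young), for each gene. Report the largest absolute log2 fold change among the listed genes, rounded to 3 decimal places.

log2(0.103/0.602) = -2.547  (Cdk12)
log2(7.666/5.936) = 0.369  (Ccn3)
log2(65.71/15.07) = 2.124  (Stat6)
log2(592.6/1520) = -1.359  (Cdk8)
log2(2.150/16.21) = -2.914  (Gata8)
log2(0.281/0.671) = -1.256  (Bax10)
The largest magnitude belongs to Gata8.

2.914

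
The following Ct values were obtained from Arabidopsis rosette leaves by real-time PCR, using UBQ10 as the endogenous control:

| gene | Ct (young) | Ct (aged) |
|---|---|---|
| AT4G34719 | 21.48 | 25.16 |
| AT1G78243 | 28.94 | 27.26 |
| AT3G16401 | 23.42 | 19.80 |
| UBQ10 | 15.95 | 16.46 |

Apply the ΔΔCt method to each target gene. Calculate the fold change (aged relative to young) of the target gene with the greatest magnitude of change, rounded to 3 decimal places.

AT4G34719: ΔΔCt = (25.16−16.46) − (21.48−15.95) = 8.70 − 5.53 = 3.17; fold change = 2^-3.17 = 0.111
AT1G78243: ΔΔCt = (27.26−16.46) − (28.94−15.95) = 10.80 − 12.99 = -2.19; fold change = 2^2.19 = 4.563
AT3G16401: ΔΔCt = (19.80−16.46) − (23.42−15.95) = 3.34 − 7.47 = -4.13; fold change = 2^4.13 = 17.509
AT3G16401 has the largest |ΔΔCt| = 4.13.

17.509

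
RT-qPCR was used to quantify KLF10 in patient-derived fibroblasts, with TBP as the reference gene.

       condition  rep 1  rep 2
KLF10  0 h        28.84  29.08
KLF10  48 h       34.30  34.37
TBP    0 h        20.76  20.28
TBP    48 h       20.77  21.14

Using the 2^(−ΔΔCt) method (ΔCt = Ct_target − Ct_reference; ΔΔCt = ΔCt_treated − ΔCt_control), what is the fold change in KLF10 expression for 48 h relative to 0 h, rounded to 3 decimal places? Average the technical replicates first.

0.033

Mean Ct: KLF10 0 h 28.960; KLF10 48 h 34.335; TBP 0 h 20.520; TBP 48 h 20.955
ΔCt(0 h) = 28.960 − 20.520 = 8.440
ΔCt(48 h) = 34.335 − 20.955 = 13.380
ΔΔCt = 13.380 − 8.440 = 4.940
Fold change = 2^(−4.940) = 0.0326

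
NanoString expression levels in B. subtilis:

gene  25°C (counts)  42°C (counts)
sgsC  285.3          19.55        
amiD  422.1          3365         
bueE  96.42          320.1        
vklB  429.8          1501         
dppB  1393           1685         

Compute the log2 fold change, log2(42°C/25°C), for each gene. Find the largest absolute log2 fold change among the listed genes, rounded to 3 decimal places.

log2(19.55/285.3) = -3.867  (sgsC)
log2(3365/422.1) = 2.995  (amiD)
log2(320.1/96.42) = 1.731  (bueE)
log2(1501/429.8) = 1.804  (vklB)
log2(1685/1393) = 0.275  (dppB)
The largest magnitude belongs to sgsC.

3.867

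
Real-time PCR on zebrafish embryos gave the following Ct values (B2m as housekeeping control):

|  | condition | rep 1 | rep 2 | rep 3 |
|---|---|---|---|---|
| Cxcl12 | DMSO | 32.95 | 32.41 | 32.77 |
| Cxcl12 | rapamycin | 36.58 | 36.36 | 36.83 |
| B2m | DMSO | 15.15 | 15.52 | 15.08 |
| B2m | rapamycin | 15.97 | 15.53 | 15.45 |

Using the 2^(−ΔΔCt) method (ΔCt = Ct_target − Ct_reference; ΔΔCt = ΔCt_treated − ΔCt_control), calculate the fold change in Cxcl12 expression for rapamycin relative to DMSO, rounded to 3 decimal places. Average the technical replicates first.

Mean Ct: Cxcl12 DMSO 32.710; Cxcl12 rapamycin 36.590; B2m DMSO 15.250; B2m rapamycin 15.650
ΔCt(DMSO) = 32.710 − 15.250 = 17.460
ΔCt(rapamycin) = 36.590 − 15.650 = 20.940
ΔΔCt = 20.940 − 17.460 = 3.480
Fold change = 2^(−3.480) = 0.0896

0.090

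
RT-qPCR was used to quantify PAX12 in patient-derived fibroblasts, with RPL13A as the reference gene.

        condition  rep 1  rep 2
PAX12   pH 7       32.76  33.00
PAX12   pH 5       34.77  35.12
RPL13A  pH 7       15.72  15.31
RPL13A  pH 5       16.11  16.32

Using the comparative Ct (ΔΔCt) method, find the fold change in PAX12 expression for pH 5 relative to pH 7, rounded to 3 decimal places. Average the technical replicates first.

Mean Ct: PAX12 pH 7 32.880; PAX12 pH 5 34.945; RPL13A pH 7 15.515; RPL13A pH 5 16.215
ΔCt(pH 7) = 32.880 − 15.515 = 17.365
ΔCt(pH 5) = 34.945 − 16.215 = 18.730
ΔΔCt = 18.730 − 17.365 = 1.365
Fold change = 2^(−1.365) = 0.3882

0.388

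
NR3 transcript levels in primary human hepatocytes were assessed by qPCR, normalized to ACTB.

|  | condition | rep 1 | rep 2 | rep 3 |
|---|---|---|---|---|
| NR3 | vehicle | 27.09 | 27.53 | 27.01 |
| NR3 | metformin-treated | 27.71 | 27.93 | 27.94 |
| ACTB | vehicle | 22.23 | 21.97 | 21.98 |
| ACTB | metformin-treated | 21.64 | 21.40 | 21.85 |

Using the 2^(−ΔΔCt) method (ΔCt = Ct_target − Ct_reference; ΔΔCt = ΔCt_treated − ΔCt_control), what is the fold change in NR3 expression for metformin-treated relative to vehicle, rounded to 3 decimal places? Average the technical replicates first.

Mean Ct: NR3 vehicle 27.210; NR3 metformin-treated 27.860; ACTB vehicle 22.060; ACTB metformin-treated 21.630
ΔCt(vehicle) = 27.210 − 22.060 = 5.150
ΔCt(metformin-treated) = 27.860 − 21.630 = 6.230
ΔΔCt = 6.230 − 5.150 = 1.080
Fold change = 2^(−1.080) = 0.4730

0.473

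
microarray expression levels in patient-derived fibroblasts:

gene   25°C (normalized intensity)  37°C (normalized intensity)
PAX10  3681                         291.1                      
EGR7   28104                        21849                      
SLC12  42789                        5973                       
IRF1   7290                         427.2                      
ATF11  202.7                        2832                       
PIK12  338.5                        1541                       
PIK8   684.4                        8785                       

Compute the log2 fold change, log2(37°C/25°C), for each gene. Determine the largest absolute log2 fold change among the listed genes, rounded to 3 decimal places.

log2(291.1/3681) = -3.661  (PAX10)
log2(21849/28104) = -0.363  (EGR7)
log2(5973/42789) = -2.841  (SLC12)
log2(427.2/7290) = -4.093  (IRF1)
log2(2832/202.7) = 3.804  (ATF11)
log2(1541/338.5) = 2.187  (PIK12)
log2(8785/684.4) = 3.682  (PIK8)
The largest magnitude belongs to IRF1.

4.093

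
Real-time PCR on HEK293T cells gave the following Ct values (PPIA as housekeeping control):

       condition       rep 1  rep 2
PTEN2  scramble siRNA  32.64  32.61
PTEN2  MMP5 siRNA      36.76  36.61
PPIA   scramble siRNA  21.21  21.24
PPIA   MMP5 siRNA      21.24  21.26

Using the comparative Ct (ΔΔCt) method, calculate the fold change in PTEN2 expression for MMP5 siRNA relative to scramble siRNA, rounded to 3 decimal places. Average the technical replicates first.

Mean Ct: PTEN2 scramble siRNA 32.625; PTEN2 MMP5 siRNA 36.685; PPIA scramble siRNA 21.225; PPIA MMP5 siRNA 21.250
ΔCt(scramble siRNA) = 32.625 − 21.225 = 11.400
ΔCt(MMP5 siRNA) = 36.685 − 21.250 = 15.435
ΔΔCt = 15.435 − 11.400 = 4.035
Fold change = 2^(−4.035) = 0.0610

0.061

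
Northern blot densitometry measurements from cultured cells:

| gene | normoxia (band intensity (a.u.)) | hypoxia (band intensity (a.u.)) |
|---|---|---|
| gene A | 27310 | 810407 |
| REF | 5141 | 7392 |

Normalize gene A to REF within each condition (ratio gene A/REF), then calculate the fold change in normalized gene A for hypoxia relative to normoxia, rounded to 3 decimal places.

20.638

gene A/REF (normoxia) = 27310 / 5141 = 5.3122
gene A/REF (hypoxia) = 810407 / 7392 = 109.63
Fold change = 109.63 / 5.3122 = 20.6380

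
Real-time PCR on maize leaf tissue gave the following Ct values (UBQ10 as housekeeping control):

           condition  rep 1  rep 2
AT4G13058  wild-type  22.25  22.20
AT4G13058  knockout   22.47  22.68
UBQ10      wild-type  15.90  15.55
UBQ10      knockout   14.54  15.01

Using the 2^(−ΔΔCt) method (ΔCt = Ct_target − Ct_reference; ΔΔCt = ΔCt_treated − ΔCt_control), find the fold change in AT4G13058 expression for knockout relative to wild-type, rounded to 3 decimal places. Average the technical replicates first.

0.406

Mean Ct: AT4G13058 wild-type 22.225; AT4G13058 knockout 22.575; UBQ10 wild-type 15.725; UBQ10 knockout 14.775
ΔCt(wild-type) = 22.225 − 15.725 = 6.500
ΔCt(knockout) = 22.575 − 14.775 = 7.800
ΔΔCt = 7.800 − 6.500 = 1.300
Fold change = 2^(−1.300) = 0.4061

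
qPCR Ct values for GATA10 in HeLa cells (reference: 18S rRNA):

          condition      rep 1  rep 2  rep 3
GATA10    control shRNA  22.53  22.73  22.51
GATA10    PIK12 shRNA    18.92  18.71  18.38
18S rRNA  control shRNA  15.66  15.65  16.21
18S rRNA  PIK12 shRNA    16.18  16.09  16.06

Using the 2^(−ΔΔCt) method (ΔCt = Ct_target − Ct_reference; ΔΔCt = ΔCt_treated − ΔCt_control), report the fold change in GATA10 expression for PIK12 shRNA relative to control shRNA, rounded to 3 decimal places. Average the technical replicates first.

18.252

Mean Ct: GATA10 control shRNA 22.590; GATA10 PIK12 shRNA 18.670; 18S rRNA control shRNA 15.840; 18S rRNA PIK12 shRNA 16.110
ΔCt(control shRNA) = 22.590 − 15.840 = 6.750
ΔCt(PIK12 shRNA) = 18.670 − 16.110 = 2.560
ΔΔCt = 2.560 − 6.750 = -4.190
Fold change = 2^(−(-4.190)) = 2^4.190 = 18.2522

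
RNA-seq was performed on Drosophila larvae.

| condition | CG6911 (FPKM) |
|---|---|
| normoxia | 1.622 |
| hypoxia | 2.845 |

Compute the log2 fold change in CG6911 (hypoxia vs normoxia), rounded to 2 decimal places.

Fold change = 2.845 / 1.622 = 1.7540
log2(1.7540) = 0.811

0.81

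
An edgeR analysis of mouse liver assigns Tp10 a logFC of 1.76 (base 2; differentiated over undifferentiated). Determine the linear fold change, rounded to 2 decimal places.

Fold change = 2^(1.76) = 3.387

3.39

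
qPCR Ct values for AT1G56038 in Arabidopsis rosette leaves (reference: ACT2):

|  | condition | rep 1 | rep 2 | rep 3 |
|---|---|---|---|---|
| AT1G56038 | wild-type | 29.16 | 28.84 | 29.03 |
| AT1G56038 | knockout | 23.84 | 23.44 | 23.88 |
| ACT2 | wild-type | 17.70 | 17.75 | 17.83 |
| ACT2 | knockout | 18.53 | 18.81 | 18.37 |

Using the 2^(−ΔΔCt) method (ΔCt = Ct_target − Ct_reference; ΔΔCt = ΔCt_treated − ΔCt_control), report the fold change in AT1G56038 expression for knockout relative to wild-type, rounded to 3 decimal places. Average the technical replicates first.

Mean Ct: AT1G56038 wild-type 29.010; AT1G56038 knockout 23.720; ACT2 wild-type 17.760; ACT2 knockout 18.570
ΔCt(wild-type) = 29.010 − 17.760 = 11.250
ΔCt(knockout) = 23.720 − 18.570 = 5.150
ΔΔCt = 5.150 − 11.250 = -6.100
Fold change = 2^(−(-6.100)) = 2^6.100 = 68.5935

68.594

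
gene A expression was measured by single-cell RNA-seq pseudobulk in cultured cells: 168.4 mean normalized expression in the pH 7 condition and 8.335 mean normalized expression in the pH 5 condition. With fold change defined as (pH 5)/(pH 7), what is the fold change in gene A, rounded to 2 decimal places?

Fold change = 8.335 / 168.4 = 0.049
gene A is downregulated.

0.05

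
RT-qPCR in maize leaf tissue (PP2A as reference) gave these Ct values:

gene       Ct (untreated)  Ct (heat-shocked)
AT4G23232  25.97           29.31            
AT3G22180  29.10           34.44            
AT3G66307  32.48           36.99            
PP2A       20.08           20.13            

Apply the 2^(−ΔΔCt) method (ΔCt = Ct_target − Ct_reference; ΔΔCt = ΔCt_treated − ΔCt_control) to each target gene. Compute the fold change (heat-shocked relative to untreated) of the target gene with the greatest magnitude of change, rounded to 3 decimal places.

0.026

AT4G23232: ΔΔCt = (29.31−20.13) − (25.97−20.08) = 9.18 − 5.89 = 3.29; fold change = 2^-3.29 = 0.102
AT3G22180: ΔΔCt = (34.44−20.13) − (29.10−20.08) = 14.31 − 9.02 = 5.29; fold change = 2^-5.29 = 0.026
AT3G66307: ΔΔCt = (36.99−20.13) − (32.48−20.08) = 16.86 − 12.40 = 4.46; fold change = 2^-4.46 = 0.045
AT3G22180 has the largest |ΔΔCt| = 5.29.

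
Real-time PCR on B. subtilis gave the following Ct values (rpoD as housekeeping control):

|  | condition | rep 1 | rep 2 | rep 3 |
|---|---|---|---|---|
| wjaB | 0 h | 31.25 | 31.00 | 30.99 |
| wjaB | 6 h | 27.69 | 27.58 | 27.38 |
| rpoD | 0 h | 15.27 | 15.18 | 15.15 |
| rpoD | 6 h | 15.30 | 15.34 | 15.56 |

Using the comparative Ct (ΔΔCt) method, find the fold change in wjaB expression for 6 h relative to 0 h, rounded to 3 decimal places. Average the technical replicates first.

Mean Ct: wjaB 0 h 31.080; wjaB 6 h 27.550; rpoD 0 h 15.200; rpoD 6 h 15.400
ΔCt(0 h) = 31.080 − 15.200 = 15.880
ΔCt(6 h) = 27.550 − 15.400 = 12.150
ΔΔCt = 12.150 − 15.880 = -3.730
Fold change = 2^(−(-3.730)) = 2^3.730 = 13.2691

13.269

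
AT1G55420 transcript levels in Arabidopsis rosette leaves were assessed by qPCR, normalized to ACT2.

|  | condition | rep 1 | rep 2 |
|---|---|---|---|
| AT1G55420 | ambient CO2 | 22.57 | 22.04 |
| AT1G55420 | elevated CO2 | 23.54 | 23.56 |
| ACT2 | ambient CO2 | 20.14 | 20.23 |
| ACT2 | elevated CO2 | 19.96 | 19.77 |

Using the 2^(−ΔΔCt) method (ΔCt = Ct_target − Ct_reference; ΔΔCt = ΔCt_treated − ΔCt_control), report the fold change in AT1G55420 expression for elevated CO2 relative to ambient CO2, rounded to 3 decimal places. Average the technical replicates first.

0.338

Mean Ct: AT1G55420 ambient CO2 22.305; AT1G55420 elevated CO2 23.550; ACT2 ambient CO2 20.185; ACT2 elevated CO2 19.865
ΔCt(ambient CO2) = 22.305 − 20.185 = 2.120
ΔCt(elevated CO2) = 23.550 − 19.865 = 3.685
ΔΔCt = 3.685 − 2.120 = 1.565
Fold change = 2^(−1.565) = 0.3380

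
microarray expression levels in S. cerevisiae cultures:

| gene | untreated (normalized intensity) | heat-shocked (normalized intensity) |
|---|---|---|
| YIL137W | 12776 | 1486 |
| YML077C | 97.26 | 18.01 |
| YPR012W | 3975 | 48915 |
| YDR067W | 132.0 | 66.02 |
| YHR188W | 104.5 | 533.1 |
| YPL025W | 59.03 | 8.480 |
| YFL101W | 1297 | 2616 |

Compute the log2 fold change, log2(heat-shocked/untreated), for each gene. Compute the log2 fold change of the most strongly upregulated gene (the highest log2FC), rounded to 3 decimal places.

log2(1486/12776) = -3.104  (YIL137W)
log2(18.01/97.26) = -2.433  (YML077C)
log2(48915/3975) = 3.621  (YPR012W)
log2(66.02/132.0) = -1.000  (YDR067W)
log2(533.1/104.5) = 2.351  (YHR188W)
log2(8.480/59.03) = -2.799  (YPL025W)
log2(2616/1297) = 1.012  (YFL101W)
YPR012W is most strongly upregulated.

3.621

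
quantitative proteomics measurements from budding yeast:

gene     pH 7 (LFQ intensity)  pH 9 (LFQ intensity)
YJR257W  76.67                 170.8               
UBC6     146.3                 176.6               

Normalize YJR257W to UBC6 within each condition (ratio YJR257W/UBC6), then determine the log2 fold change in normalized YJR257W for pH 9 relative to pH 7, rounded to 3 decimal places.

YJR257W/UBC6 (pH 7) = 76.67 / 146.3 = 0.52406
YJR257W/UBC6 (pH 9) = 170.8 / 176.6 = 0.96716
Fold change = 0.96716 / 0.52406 = 1.8455
log2(1.8455) = 0.8840

0.884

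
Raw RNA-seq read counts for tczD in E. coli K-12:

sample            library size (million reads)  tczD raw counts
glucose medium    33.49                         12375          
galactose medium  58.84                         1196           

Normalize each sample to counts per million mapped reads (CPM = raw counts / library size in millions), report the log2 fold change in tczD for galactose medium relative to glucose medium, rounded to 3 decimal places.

CPM(glucose medium) = 12375 / 33.49 = 369.5133
CPM(galactose medium) = 1196 / 58.84 = 20.3263
Fold change = 20.3263 / 369.5133 = 0.05501
log2(0.05501) = -4.1842

-4.184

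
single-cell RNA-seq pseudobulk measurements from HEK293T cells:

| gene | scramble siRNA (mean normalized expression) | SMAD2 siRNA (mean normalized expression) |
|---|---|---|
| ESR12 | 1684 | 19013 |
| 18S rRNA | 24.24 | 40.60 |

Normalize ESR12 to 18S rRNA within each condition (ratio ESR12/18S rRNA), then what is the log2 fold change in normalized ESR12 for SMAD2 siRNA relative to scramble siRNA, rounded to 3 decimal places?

2.753

ESR12/18S rRNA (scramble siRNA) = 1684 / 24.24 = 69.472
ESR12/18S rRNA (SMAD2 siRNA) = 19013 / 40.60 = 468.3
Fold change = 468.3 / 69.472 = 6.7409
log2(6.7409) = 2.7529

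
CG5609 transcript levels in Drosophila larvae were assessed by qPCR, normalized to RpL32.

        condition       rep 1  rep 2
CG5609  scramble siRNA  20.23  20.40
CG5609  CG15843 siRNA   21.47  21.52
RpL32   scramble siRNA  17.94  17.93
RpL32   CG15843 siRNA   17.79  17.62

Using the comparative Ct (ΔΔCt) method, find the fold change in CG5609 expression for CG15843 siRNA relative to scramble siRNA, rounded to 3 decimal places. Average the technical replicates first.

Mean Ct: CG5609 scramble siRNA 20.315; CG5609 CG15843 siRNA 21.495; RpL32 scramble siRNA 17.935; RpL32 CG15843 siRNA 17.705
ΔCt(scramble siRNA) = 20.315 − 17.935 = 2.380
ΔCt(CG15843 siRNA) = 21.495 − 17.705 = 3.790
ΔΔCt = 3.790 − 2.380 = 1.410
Fold change = 2^(−1.410) = 0.3763

0.376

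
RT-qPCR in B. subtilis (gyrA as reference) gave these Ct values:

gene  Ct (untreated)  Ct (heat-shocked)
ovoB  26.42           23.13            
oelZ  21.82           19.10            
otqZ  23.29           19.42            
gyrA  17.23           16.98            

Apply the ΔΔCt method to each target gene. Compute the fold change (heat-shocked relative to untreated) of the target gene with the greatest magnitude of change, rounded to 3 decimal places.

12.295

ovoB: ΔΔCt = (23.13−16.98) − (26.42−17.23) = 6.15 − 9.19 = -3.04; fold change = 2^3.04 = 8.225
oelZ: ΔΔCt = (19.10−16.98) − (21.82−17.23) = 2.12 − 4.59 = -2.47; fold change = 2^2.47 = 5.540
otqZ: ΔΔCt = (19.42−16.98) − (23.29−17.23) = 2.44 − 6.06 = -3.62; fold change = 2^3.62 = 12.295
otqZ has the largest |ΔΔCt| = 3.62.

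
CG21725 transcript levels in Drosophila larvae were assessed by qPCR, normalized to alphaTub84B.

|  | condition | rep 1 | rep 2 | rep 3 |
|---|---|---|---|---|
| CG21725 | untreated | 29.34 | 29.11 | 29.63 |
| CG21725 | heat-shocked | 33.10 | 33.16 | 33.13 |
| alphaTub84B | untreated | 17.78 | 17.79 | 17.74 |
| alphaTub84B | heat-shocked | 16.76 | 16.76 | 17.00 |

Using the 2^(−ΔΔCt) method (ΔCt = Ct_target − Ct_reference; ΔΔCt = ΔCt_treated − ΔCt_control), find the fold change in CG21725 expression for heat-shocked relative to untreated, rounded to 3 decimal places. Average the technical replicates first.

0.038

Mean Ct: CG21725 untreated 29.360; CG21725 heat-shocked 33.130; alphaTub84B untreated 17.770; alphaTub84B heat-shocked 16.840
ΔCt(untreated) = 29.360 − 17.770 = 11.590
ΔCt(heat-shocked) = 33.130 − 16.840 = 16.290
ΔΔCt = 16.290 − 11.590 = 4.700
Fold change = 2^(−4.700) = 0.0385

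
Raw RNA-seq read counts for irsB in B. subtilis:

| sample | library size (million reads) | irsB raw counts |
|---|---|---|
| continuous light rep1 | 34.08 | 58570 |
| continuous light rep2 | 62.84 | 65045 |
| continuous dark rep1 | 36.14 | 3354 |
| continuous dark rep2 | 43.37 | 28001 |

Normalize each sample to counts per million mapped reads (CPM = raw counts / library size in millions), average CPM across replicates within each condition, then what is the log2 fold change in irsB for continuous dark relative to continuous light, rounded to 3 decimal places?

-1.899

CPM(continuous light rep1) = 58570 / 34.08 = 1718.6033
CPM(continuous light rep2) = 65045 / 62.84 = 1035.0891
CPM(continuous dark rep1) = 3354 / 36.14 = 92.8058
CPM(continuous dark rep2) = 28001 / 43.37 = 645.6306
mean CPM(continuous light) = 1376.8462; mean CPM(continuous dark) = 369.2182
Fold change = 369.2182 / 1376.8462 = 0.26816
log2(0.26816) = -1.8988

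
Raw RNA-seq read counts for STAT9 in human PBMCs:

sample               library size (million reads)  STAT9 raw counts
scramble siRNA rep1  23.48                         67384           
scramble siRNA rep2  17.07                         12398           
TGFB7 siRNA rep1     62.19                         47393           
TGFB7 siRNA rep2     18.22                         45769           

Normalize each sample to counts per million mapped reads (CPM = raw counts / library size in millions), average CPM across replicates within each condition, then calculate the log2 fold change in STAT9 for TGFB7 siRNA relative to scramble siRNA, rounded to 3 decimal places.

-0.135

CPM(scramble siRNA rep1) = 67384 / 23.48 = 2869.8467
CPM(scramble siRNA rep2) = 12398 / 17.07 = 726.3035
CPM(TGFB7 siRNA rep1) = 47393 / 62.19 = 762.0679
CPM(TGFB7 siRNA rep2) = 45769 / 18.22 = 2512.0198
mean CPM(scramble siRNA) = 1798.0751; mean CPM(TGFB7 siRNA) = 1637.0438
Fold change = 1637.0438 / 1798.0751 = 0.91044
log2(0.91044) = -0.1354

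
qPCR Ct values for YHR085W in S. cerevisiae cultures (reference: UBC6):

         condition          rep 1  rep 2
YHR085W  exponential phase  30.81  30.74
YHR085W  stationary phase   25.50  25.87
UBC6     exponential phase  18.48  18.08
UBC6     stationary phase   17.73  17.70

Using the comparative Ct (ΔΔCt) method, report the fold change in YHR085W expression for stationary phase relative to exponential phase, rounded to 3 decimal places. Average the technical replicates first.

Mean Ct: YHR085W exponential phase 30.775; YHR085W stationary phase 25.685; UBC6 exponential phase 18.280; UBC6 stationary phase 17.715
ΔCt(exponential phase) = 30.775 − 18.280 = 12.495
ΔCt(stationary phase) = 25.685 − 17.715 = 7.970
ΔΔCt = 7.970 − 12.495 = -4.525
Fold change = 2^(−(-4.525)) = 2^4.525 = 23.0229

23.023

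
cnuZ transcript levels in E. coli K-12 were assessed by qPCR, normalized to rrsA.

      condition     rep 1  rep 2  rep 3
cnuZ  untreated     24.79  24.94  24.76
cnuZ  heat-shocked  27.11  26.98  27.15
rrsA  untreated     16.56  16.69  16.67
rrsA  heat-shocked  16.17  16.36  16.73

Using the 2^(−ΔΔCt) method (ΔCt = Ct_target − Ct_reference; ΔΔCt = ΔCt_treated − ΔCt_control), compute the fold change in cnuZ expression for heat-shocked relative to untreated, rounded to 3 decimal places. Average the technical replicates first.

0.180

Mean Ct: cnuZ untreated 24.830; cnuZ heat-shocked 27.080; rrsA untreated 16.640; rrsA heat-shocked 16.420
ΔCt(untreated) = 24.830 − 16.640 = 8.190
ΔCt(heat-shocked) = 27.080 − 16.420 = 10.660
ΔΔCt = 10.660 − 8.190 = 2.470
Fold change = 2^(−2.470) = 0.1805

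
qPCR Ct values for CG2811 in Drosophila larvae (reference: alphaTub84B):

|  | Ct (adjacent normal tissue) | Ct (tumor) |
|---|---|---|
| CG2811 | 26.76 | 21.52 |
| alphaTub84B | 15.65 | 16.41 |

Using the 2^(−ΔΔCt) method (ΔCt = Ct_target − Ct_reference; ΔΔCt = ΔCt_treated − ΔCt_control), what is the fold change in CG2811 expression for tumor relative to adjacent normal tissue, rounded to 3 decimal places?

64.000

ΔCt(adjacent normal tissue) = 26.760 − 15.650 = 11.110
ΔCt(tumor) = 21.520 − 16.410 = 5.110
ΔΔCt = 5.110 − 11.110 = -6.000
Fold change = 2^(−(-6.000)) = 2^6.000 = 64.0000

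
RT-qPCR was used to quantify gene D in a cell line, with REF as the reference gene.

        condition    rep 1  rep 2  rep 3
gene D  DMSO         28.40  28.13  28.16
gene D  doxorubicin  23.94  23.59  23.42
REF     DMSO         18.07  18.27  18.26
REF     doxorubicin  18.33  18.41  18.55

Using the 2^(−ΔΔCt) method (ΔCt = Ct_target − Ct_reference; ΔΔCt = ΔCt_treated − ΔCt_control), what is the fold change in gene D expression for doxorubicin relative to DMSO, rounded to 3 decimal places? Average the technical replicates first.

Mean Ct: gene D DMSO 28.230; gene D doxorubicin 23.650; REF DMSO 18.200; REF doxorubicin 18.430
ΔCt(DMSO) = 28.230 − 18.200 = 10.030
ΔCt(doxorubicin) = 23.650 − 18.430 = 5.220
ΔΔCt = 5.220 − 10.030 = -4.810
Fold change = 2^(−(-4.810)) = 2^4.810 = 28.0514

28.051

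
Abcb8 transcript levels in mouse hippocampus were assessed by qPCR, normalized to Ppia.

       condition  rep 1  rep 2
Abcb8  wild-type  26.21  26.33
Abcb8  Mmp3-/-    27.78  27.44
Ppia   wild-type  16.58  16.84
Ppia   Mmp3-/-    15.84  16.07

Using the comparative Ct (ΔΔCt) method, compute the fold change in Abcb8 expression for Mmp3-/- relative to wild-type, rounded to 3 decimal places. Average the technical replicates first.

Mean Ct: Abcb8 wild-type 26.270; Abcb8 Mmp3-/- 27.610; Ppia wild-type 16.710; Ppia Mmp3-/- 15.955
ΔCt(wild-type) = 26.270 − 16.710 = 9.560
ΔCt(Mmp3-/-) = 27.610 − 15.955 = 11.655
ΔΔCt = 11.655 − 9.560 = 2.095
Fold change = 2^(−2.095) = 0.2341

0.234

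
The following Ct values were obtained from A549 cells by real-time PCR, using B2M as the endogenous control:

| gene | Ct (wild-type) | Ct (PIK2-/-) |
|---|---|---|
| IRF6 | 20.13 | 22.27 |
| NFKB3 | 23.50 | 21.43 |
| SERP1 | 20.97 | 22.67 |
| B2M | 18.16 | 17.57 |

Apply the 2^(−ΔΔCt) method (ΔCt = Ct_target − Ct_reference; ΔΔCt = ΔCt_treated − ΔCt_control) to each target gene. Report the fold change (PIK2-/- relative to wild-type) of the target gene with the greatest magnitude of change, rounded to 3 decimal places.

0.151

IRF6: ΔΔCt = (22.27−17.57) − (20.13−18.16) = 4.70 − 1.97 = 2.73; fold change = 2^-2.73 = 0.151
NFKB3: ΔΔCt = (21.43−17.57) − (23.50−18.16) = 3.86 − 5.34 = -1.48; fold change = 2^1.48 = 2.789
SERP1: ΔΔCt = (22.67−17.57) − (20.97−18.16) = 5.10 − 2.81 = 2.29; fold change = 2^-2.29 = 0.204
IRF6 has the largest |ΔΔCt| = 2.73.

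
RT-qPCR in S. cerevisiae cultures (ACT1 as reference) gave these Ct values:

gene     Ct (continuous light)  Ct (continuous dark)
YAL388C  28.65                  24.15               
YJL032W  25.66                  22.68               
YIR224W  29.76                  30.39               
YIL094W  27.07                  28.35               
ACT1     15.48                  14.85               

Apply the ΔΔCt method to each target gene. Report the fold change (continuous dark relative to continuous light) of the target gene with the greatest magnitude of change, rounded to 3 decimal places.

14.621

YAL388C: ΔΔCt = (24.15−14.85) − (28.65−15.48) = 9.30 − 13.17 = -3.87; fold change = 2^3.87 = 14.621
YJL032W: ΔΔCt = (22.68−14.85) − (25.66−15.48) = 7.83 − 10.18 = -2.35; fold change = 2^2.35 = 5.098
YIR224W: ΔΔCt = (30.39−14.85) − (29.76−15.48) = 15.54 − 14.28 = 1.26; fold change = 2^-1.26 = 0.418
YIL094W: ΔΔCt = (28.35−14.85) − (27.07−15.48) = 13.50 − 11.59 = 1.91; fold change = 2^-1.91 = 0.266
YAL388C has the largest |ΔΔCt| = 3.87.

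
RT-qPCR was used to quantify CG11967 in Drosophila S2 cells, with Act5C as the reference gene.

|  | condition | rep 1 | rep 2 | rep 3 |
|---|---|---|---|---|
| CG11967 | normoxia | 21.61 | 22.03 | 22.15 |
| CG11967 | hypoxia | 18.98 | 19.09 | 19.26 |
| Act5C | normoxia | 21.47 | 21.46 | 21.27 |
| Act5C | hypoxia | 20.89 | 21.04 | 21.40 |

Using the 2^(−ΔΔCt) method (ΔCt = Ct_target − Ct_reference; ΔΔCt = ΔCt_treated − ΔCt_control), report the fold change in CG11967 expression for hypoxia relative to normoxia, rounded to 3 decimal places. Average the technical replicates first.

5.776

Mean Ct: CG11967 normoxia 21.930; CG11967 hypoxia 19.110; Act5C normoxia 21.400; Act5C hypoxia 21.110
ΔCt(normoxia) = 21.930 − 21.400 = 0.530
ΔCt(hypoxia) = 19.110 − 21.110 = -2.000
ΔΔCt = -2.000 − 0.530 = -2.530
Fold change = 2^(−(-2.530)) = 2^2.530 = 5.7757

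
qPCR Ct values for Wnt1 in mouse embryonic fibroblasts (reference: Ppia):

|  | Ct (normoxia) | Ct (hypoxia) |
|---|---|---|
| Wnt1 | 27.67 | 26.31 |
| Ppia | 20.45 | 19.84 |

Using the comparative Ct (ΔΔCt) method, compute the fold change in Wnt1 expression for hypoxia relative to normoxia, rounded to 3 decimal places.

ΔCt(normoxia) = 27.670 − 20.450 = 7.220
ΔCt(hypoxia) = 26.310 − 19.840 = 6.470
ΔΔCt = 6.470 − 7.220 = -0.750
Fold change = 2^(−(-0.750)) = 2^0.750 = 1.6818

1.682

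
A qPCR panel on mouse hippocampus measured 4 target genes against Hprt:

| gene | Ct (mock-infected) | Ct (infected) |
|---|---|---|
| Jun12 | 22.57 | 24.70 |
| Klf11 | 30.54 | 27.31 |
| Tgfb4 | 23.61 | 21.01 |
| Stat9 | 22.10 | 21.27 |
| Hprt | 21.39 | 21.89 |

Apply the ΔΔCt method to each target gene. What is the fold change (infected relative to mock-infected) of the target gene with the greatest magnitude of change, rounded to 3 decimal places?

13.269

Jun12: ΔΔCt = (24.70−21.89) − (22.57−21.39) = 2.81 − 1.18 = 1.63; fold change = 2^-1.63 = 0.323
Klf11: ΔΔCt = (27.31−21.89) − (30.54−21.39) = 5.42 − 9.15 = -3.73; fold change = 2^3.73 = 13.269
Tgfb4: ΔΔCt = (21.01−21.89) − (23.61−21.39) = -0.88 − 2.22 = -3.10; fold change = 2^3.10 = 8.574
Stat9: ΔΔCt = (21.27−21.89) − (22.10−21.39) = -0.62 − 0.71 = -1.33; fold change = 2^1.33 = 2.514
Klf11 has the largest |ΔΔCt| = 3.73.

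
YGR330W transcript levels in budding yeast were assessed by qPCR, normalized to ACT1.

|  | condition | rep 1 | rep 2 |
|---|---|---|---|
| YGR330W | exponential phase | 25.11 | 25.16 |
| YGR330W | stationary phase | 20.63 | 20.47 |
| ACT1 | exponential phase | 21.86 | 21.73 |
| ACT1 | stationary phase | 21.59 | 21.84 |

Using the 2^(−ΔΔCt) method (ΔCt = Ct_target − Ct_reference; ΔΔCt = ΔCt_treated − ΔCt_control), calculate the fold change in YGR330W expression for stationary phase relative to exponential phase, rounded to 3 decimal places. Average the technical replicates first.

Mean Ct: YGR330W exponential phase 25.135; YGR330W stationary phase 20.550; ACT1 exponential phase 21.795; ACT1 stationary phase 21.715
ΔCt(exponential phase) = 25.135 − 21.795 = 3.340
ΔCt(stationary phase) = 20.550 − 21.715 = -1.165
ΔΔCt = -1.165 − 3.340 = -4.505
Fold change = 2^(−(-4.505)) = 2^4.505 = 22.7060

22.706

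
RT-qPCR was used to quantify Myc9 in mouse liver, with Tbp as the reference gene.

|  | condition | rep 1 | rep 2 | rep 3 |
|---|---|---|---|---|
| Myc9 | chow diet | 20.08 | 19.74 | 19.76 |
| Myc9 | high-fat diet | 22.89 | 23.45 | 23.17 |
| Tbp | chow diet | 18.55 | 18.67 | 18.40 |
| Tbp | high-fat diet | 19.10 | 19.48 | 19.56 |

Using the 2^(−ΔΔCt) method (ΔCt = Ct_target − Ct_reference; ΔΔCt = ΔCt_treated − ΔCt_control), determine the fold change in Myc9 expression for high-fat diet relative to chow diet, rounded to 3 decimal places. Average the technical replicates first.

0.180

Mean Ct: Myc9 chow diet 19.860; Myc9 high-fat diet 23.170; Tbp chow diet 18.540; Tbp high-fat diet 19.380
ΔCt(chow diet) = 19.860 − 18.540 = 1.320
ΔCt(high-fat diet) = 23.170 − 19.380 = 3.790
ΔΔCt = 3.790 − 1.320 = 2.470
Fold change = 2^(−2.470) = 0.1805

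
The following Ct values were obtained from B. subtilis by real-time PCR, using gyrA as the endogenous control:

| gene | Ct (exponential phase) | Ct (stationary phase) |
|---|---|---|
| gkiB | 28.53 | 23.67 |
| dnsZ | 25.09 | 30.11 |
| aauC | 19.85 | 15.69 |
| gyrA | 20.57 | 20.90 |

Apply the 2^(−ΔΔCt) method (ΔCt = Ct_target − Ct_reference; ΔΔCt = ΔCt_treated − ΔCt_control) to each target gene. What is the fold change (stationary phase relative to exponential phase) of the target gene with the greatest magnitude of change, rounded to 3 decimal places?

36.504

gkiB: ΔΔCt = (23.67−20.90) − (28.53−20.57) = 2.77 − 7.96 = -5.19; fold change = 2^5.19 = 36.504
dnsZ: ΔΔCt = (30.11−20.90) − (25.09−20.57) = 9.21 − 4.52 = 4.69; fold change = 2^-4.69 = 0.039
aauC: ΔΔCt = (15.69−20.90) − (19.85−20.57) = -5.21 − (-0.72) = -4.49; fold change = 2^4.49 = 22.471
gkiB has the largest |ΔΔCt| = 5.19.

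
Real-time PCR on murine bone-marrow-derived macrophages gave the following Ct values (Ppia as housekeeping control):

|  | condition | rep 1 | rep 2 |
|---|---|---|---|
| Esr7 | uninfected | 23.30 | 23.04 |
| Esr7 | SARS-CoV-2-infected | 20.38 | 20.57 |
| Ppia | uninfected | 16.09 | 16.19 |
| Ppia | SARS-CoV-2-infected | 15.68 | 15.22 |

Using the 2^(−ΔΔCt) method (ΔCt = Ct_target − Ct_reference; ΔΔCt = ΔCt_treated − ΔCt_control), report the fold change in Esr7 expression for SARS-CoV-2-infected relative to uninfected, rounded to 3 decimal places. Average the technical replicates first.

4.014

Mean Ct: Esr7 uninfected 23.170; Esr7 SARS-CoV-2-infected 20.475; Ppia uninfected 16.140; Ppia SARS-CoV-2-infected 15.450
ΔCt(uninfected) = 23.170 − 16.140 = 7.030
ΔCt(SARS-CoV-2-infected) = 20.475 − 15.450 = 5.025
ΔΔCt = 5.025 − 7.030 = -2.005
Fold change = 2^(−(-2.005)) = 2^2.005 = 4.0139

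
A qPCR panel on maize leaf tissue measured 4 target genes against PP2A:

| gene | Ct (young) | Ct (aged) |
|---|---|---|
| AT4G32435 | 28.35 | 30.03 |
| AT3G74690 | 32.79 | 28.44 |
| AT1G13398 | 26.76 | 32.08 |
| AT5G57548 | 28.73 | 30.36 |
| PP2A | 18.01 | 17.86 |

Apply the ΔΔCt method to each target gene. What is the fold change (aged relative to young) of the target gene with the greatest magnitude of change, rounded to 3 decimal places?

0.023

AT4G32435: ΔΔCt = (30.03−17.86) − (28.35−18.01) = 12.17 − 10.34 = 1.83; fold change = 2^-1.83 = 0.281
AT3G74690: ΔΔCt = (28.44−17.86) − (32.79−18.01) = 10.58 − 14.78 = -4.20; fold change = 2^4.20 = 18.379
AT1G13398: ΔΔCt = (32.08−17.86) − (26.76−18.01) = 14.22 − 8.75 = 5.47; fold change = 2^-5.47 = 0.023
AT5G57548: ΔΔCt = (30.36−17.86) − (28.73−18.01) = 12.50 − 10.72 = 1.78; fold change = 2^-1.78 = 0.291
AT1G13398 has the largest |ΔΔCt| = 5.47.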